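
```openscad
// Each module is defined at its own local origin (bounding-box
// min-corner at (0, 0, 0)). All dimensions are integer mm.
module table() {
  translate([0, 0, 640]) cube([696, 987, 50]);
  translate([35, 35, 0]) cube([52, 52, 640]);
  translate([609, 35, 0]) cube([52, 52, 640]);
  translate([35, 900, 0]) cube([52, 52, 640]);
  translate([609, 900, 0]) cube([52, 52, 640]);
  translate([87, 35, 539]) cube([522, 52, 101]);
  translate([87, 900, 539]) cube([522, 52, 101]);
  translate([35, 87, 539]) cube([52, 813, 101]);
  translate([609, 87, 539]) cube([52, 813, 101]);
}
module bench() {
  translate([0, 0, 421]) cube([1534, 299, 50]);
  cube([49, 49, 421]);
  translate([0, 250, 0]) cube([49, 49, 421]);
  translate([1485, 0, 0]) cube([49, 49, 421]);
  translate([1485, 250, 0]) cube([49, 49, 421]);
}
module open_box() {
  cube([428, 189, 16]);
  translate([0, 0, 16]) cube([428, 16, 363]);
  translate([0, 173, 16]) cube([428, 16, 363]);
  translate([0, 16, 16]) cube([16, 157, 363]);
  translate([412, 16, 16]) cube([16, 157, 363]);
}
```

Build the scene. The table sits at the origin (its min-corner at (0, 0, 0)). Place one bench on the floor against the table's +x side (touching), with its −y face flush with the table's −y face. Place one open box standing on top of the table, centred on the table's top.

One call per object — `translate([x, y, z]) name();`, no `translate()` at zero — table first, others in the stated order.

table();
translate([696, 0, 0]) bench();
translate([134, 399, 690]) open_box();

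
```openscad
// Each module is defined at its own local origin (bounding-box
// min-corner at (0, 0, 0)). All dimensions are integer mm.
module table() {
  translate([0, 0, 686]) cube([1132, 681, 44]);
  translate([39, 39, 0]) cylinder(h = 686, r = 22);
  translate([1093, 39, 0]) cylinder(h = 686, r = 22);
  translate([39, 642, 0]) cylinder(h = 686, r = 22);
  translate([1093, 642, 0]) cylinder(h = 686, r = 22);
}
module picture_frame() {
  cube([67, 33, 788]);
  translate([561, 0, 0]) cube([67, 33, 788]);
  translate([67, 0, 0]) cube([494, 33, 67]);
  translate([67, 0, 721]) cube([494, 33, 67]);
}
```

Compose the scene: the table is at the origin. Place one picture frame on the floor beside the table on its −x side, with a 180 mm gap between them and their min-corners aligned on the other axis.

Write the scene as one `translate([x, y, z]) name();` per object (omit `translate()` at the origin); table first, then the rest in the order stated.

table();
translate([-808, 0, 0]) picture_frame();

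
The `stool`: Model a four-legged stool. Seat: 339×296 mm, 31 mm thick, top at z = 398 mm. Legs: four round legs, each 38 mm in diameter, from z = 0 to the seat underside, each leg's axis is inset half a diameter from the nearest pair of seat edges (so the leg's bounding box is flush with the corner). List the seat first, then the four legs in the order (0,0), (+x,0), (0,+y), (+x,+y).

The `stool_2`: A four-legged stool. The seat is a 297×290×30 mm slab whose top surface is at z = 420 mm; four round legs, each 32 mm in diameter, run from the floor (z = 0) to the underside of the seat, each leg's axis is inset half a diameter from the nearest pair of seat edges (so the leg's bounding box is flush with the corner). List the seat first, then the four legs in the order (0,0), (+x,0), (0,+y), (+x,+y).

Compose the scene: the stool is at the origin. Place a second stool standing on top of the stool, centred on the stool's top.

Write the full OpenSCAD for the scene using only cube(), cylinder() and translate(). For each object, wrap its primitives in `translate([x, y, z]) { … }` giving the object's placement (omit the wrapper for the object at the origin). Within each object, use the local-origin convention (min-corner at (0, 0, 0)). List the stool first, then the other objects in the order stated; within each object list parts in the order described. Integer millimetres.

translate([0, 0, 367]) cube([339, 296, 31]);
translate([19, 19, 0]) cylinder(h = 367, r = 19);
translate([320, 19, 0]) cylinder(h = 367, r = 19);
translate([19, 277, 0]) cylinder(h = 367, r = 19);
translate([320, 277, 0]) cylinder(h = 367, r = 19);
translate([21, 3, 398]) {
  translate([0, 0, 390]) cube([297, 290, 30]);
  translate([16, 16, 0]) cylinder(h = 390, r = 16);
  translate([281, 16, 0]) cylinder(h = 390, r = 16);
  translate([16, 274, 0]) cylinder(h = 390, r = 16);
  translate([281, 274, 0]) cylinder(h = 390, r = 16);
}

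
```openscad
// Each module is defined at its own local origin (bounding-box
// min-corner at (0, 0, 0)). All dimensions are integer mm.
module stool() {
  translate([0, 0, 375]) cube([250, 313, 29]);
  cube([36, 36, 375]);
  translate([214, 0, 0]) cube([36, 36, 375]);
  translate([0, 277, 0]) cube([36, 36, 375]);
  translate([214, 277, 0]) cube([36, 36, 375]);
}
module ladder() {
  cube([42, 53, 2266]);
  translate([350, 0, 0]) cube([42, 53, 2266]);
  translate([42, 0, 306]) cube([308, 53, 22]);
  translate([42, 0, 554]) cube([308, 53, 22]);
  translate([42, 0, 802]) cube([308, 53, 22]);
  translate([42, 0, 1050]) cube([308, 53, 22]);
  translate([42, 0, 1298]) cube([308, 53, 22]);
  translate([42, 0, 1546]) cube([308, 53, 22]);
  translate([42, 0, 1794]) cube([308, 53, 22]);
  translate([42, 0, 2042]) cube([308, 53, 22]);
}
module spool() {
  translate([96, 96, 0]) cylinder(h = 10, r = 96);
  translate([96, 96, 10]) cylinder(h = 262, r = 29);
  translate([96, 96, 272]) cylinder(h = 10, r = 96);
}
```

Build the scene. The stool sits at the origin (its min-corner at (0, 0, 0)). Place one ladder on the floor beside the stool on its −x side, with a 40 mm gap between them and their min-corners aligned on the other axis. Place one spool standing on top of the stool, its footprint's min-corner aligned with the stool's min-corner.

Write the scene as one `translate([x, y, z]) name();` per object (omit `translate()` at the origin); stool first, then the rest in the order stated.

stool();
translate([-432, 0, 0]) ladder();
translate([0, 0, 404]) spool();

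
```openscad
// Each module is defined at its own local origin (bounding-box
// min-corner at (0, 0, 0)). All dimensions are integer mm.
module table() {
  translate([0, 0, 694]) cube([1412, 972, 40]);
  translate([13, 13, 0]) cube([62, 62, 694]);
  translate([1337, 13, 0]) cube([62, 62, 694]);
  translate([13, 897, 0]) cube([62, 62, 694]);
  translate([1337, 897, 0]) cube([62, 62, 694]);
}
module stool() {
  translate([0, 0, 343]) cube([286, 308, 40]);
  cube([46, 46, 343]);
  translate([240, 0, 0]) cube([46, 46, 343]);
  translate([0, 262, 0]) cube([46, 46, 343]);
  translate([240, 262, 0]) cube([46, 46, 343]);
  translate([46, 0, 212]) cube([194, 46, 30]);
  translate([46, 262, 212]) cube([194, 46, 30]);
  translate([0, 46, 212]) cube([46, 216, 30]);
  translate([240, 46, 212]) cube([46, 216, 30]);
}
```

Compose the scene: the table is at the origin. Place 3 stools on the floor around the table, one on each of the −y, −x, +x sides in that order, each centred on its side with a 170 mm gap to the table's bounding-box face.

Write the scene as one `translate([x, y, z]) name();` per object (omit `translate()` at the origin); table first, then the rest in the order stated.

table();
translate([563, -478, 0]) stool();
translate([-456, 332, 0]) stool();
translate([1582, 332, 0]) stool();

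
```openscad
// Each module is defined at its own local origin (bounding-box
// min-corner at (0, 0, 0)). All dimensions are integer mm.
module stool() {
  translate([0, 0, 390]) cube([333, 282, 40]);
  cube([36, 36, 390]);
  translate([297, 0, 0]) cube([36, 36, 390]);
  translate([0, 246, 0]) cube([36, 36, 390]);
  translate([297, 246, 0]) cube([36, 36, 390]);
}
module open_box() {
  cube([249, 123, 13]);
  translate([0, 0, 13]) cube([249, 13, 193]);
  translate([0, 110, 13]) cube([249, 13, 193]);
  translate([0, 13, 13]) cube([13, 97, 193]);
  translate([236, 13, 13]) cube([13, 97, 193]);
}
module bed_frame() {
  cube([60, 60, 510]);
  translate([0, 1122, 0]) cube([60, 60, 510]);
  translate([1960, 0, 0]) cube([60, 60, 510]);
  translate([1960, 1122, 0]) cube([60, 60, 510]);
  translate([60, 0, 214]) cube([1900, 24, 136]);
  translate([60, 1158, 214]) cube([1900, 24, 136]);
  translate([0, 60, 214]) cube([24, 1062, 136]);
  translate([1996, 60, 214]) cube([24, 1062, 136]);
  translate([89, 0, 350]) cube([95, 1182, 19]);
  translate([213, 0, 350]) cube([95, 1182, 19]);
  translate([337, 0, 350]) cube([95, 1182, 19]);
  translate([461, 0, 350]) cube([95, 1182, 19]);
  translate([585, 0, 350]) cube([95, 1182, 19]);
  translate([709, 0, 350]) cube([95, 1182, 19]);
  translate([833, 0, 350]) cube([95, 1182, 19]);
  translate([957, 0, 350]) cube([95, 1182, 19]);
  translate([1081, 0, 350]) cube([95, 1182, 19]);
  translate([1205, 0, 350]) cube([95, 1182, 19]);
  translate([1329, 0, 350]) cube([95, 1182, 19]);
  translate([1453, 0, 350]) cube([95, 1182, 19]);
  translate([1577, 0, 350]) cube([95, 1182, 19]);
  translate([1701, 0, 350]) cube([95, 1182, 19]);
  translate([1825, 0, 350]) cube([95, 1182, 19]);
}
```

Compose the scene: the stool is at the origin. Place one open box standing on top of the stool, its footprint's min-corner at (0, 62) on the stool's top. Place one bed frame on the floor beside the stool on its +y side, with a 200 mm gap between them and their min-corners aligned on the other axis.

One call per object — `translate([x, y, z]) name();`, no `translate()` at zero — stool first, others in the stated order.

stool();
translate([0, 62, 430]) open_box();
translate([0, 482, 0]) bed_frame();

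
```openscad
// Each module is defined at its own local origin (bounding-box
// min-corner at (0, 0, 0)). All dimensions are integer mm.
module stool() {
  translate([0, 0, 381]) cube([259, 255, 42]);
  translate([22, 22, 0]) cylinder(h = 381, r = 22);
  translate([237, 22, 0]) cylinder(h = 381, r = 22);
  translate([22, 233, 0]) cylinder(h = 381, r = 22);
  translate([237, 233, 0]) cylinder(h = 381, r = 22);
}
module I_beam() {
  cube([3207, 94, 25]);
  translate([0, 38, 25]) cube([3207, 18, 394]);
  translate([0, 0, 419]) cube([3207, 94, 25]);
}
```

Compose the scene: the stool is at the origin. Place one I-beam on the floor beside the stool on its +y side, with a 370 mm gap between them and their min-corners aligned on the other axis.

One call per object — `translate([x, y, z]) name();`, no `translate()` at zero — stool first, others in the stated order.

stool();
translate([0, 625, 0]) I_beam();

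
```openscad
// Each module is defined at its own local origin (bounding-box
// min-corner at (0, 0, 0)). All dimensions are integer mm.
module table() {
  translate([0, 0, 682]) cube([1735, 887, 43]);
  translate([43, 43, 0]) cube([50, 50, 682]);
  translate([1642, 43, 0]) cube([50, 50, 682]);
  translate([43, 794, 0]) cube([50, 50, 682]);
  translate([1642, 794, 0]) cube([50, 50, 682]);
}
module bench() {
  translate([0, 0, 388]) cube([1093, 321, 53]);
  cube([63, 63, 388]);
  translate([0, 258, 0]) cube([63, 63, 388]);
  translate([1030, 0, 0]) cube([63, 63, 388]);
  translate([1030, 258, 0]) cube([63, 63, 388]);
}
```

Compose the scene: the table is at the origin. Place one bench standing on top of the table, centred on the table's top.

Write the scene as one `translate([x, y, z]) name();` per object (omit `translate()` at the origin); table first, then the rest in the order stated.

table();
translate([321, 283, 725]) bench();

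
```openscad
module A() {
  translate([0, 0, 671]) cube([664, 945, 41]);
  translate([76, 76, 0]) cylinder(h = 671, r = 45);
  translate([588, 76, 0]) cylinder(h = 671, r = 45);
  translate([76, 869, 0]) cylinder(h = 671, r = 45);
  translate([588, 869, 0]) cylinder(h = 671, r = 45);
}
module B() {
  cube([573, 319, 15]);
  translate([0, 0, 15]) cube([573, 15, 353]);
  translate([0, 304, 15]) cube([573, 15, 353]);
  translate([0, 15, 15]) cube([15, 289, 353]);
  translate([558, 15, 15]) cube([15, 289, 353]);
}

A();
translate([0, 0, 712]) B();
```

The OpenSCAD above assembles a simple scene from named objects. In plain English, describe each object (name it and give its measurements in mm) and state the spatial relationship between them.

A is a table with a 664×945 mm rectangular top, 41 mm thick, top surface at z = 712 mm, supported by four round legs of 90 mm diameter, each leg's bounding box inset 31 mm from the nearest pair of top edges, running from the floor.

B is an open storage box with external size 573×319×368 mm and wall thickness 15 mm (the base is also 15 mm thick). The base covers the whole footprint; the four walls stand on the base, with the y-facing walls full-width and the x-facing walls fitting between their inner faces.

The open box is on top of the table.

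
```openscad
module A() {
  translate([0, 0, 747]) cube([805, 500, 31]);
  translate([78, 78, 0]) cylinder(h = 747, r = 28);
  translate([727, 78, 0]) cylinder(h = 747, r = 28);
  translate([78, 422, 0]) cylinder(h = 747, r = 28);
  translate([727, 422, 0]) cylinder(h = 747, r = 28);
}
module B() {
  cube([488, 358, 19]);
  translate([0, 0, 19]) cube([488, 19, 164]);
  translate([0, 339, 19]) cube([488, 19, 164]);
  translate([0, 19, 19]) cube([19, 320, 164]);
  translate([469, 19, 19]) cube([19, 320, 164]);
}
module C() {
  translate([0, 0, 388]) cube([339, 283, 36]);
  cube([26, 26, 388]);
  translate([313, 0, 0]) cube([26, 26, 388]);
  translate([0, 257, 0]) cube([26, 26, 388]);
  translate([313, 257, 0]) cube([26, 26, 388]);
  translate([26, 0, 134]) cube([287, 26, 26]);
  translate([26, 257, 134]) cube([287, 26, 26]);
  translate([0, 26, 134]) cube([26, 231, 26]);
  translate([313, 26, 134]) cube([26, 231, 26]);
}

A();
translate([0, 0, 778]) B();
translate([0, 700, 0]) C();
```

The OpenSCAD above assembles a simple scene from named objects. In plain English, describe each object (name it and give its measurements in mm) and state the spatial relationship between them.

A is a rectangular dining table. The top is 805×500×31 mm with its upper surface at z = 778 mm. It stands on four round legs of 56 mm diameter, each leg's bounding box inset 50 mm from the nearest pair of top edges, running from the floor to the underside of the top.

B is an open-topped rectangular box: outside dimensions 488×358×183 mm, with a uniform wall and base thickness of 19 mm. The base is a full 488×358 slab on the floor; four walls sit on top of the base. The front and back walls (the −y and +y sides) span the full width; the two side walls fit between them.

C is a simple wooden stool: a rectangular seat 339 mm (x) by 283 mm (y), 36 mm thick, top face at z = 424 mm, on four square legs, each 26×26 mm in cross-section. The legs rest on z = 0, each flush with a corner of the seat. Four stretchers, 26 mm wide and 26 mm tall, connect adjacent legs with their undersides at z = 134 mm, each running between the inner faces of the legs it joins and aligned with the legs' outer faces on the other axis.

The open box is on top of the table. The stool is on the floor beside the table on its +y side.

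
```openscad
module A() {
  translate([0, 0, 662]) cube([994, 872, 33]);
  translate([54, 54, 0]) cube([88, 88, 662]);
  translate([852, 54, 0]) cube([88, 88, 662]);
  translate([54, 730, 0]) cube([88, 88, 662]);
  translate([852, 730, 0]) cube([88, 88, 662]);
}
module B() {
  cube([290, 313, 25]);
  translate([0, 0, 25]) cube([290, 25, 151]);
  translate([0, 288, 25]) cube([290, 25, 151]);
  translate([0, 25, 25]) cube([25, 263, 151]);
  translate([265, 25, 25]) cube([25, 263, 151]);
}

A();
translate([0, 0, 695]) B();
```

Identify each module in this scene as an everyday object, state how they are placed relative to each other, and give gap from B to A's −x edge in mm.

A is a table. B is an open box. The open box is on top of the table. The gap from the open box to the table's −x edge is 0 mm.

The open box's min-x is at 0; the table's min-x is 0; gap = 0 mm.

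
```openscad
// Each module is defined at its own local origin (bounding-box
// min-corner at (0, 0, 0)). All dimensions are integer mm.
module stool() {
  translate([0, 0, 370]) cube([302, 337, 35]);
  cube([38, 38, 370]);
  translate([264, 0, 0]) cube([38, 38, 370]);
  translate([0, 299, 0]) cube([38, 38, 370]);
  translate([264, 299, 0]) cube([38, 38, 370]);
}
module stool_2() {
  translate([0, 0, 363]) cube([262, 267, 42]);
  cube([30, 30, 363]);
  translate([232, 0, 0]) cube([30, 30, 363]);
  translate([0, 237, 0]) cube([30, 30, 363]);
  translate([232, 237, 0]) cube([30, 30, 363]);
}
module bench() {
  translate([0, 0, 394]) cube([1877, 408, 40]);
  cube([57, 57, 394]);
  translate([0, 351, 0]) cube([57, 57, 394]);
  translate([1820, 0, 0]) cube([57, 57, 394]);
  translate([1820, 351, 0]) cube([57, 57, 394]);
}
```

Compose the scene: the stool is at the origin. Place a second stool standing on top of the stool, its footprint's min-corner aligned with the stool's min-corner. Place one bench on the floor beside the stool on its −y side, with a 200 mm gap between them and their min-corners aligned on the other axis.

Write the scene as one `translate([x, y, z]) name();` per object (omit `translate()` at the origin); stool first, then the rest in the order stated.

stool();
translate([0, 0, 405]) stool_2();
translate([0, -608, 0]) bench();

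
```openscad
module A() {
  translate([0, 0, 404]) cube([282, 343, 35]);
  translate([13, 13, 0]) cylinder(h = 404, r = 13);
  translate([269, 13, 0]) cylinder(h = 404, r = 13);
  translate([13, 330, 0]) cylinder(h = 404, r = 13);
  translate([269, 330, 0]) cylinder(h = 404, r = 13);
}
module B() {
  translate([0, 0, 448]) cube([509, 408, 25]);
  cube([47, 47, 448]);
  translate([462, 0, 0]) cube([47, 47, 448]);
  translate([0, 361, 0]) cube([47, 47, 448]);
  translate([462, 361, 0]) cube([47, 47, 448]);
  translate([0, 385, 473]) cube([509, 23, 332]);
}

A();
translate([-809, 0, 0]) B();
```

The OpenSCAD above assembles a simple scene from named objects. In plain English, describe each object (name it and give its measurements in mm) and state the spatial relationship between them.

A is a four-legged stool. The seat is 282×343 mm, 35 mm thick, top at z = 439 mm. It stands on four round legs, each 26 mm in diameter, from z = 0 to the seat underside, each leg's axis is inset half a diameter from the nearest pair of seat edges (so the leg's bounding box is flush with the corner).

B is a chair: 509×408 mm seat, 25 mm thick, top at z = 473 mm, on four 47 mm square corner legs flush with the seat edges. A 23 mm thick backrest slab spans the full seat width, extending 332 mm above the seat top, its back face flush with the seat's +y edge.

The chair is on the floor beside the stool on its −x side.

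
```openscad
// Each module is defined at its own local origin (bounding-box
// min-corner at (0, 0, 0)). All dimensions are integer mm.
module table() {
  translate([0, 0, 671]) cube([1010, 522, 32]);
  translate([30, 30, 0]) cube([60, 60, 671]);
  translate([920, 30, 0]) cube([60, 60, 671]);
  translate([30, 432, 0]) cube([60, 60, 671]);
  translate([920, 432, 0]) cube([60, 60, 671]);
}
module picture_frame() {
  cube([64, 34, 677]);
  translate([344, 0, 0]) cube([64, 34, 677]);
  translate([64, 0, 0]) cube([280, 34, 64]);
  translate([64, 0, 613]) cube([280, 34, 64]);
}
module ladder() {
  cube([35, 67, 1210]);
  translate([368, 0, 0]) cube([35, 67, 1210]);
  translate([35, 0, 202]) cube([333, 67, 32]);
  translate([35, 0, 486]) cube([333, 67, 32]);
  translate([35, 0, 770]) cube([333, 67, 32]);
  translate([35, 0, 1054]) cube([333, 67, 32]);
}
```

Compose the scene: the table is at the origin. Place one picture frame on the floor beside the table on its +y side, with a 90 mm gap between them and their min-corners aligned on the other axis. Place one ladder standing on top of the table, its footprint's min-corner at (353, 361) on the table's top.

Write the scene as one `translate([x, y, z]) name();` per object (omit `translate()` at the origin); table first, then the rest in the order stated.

table();
translate([0, 612, 0]) picture_frame();
translate([353, 361, 703]) ladder();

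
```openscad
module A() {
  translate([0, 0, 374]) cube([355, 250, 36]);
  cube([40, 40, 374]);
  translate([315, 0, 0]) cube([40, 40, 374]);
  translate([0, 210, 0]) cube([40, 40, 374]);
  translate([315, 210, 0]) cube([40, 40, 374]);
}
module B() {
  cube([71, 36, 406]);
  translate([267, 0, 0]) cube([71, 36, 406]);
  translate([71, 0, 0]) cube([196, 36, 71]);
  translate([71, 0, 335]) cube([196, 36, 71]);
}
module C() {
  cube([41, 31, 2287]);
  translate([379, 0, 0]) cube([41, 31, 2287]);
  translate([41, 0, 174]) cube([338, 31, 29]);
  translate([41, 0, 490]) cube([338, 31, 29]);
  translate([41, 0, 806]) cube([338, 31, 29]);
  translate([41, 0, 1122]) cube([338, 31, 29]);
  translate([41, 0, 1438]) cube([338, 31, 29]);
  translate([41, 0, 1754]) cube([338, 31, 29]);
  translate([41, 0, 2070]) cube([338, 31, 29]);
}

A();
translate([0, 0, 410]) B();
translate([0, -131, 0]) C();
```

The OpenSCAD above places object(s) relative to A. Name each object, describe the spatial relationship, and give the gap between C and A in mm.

A is a stool. B is a picture frame. C is a ladder. The picture frame is on top of the stool. The ladder is on the floor beside the stool on its −y side. The gap between the ladder and the stool is 100 mm.

The ladder's nearest face is 100 mm from the stool's −y face.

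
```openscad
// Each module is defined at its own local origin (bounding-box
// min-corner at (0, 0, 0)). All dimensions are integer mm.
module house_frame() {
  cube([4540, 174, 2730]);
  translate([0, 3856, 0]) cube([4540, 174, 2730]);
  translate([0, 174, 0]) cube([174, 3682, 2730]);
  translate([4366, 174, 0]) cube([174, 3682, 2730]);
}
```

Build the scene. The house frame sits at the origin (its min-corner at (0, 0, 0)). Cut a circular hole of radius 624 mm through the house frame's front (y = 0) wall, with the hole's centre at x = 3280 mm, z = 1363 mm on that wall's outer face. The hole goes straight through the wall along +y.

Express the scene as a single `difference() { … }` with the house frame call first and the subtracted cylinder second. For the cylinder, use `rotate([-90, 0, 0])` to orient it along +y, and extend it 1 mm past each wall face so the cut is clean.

difference() {
  house_frame();
  translate([3280, -1, 1363]) rotate([-90, 0, 0]) cylinder(h = 176, r = 624);
}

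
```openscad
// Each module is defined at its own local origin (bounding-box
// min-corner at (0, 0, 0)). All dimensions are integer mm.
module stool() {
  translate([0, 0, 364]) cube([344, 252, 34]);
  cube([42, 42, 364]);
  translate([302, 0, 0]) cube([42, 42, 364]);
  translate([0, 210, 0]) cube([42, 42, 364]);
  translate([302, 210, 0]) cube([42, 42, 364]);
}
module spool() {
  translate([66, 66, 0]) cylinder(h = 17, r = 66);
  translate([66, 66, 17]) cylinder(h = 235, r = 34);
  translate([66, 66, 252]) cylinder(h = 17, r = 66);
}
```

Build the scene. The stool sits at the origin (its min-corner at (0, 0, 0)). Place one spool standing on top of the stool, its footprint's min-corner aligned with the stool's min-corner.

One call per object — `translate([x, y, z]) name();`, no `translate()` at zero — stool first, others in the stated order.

stool();
translate([0, 0, 398]) spool();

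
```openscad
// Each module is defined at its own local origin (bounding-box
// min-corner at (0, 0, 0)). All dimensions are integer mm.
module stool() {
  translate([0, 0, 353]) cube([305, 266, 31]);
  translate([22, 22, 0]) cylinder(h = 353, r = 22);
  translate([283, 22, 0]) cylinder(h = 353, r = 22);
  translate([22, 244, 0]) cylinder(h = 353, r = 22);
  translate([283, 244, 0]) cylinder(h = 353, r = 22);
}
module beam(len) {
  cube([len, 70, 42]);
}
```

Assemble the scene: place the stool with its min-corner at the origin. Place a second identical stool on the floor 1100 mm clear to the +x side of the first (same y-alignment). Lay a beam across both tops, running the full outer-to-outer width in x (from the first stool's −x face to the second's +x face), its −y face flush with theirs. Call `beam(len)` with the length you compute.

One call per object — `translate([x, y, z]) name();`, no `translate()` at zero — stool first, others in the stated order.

stool();
translate([1405, 0, 0]) stool();
translate([0, 0, 384]) beam(1710);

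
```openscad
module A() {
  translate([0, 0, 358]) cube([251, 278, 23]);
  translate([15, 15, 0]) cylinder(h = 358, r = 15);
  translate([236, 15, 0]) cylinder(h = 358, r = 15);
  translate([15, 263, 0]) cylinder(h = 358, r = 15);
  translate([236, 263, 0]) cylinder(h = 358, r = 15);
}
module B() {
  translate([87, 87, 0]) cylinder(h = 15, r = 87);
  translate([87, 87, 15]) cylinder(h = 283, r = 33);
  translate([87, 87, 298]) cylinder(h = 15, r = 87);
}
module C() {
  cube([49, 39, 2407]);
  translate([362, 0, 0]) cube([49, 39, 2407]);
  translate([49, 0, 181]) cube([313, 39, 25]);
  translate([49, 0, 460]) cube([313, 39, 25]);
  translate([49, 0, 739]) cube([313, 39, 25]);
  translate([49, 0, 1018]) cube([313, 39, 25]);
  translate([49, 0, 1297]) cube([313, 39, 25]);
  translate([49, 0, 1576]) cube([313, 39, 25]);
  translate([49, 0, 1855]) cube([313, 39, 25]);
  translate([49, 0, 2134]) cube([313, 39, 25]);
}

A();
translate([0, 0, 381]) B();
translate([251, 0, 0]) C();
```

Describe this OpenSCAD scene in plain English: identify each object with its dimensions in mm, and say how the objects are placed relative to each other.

A is a four-legged stool. The seat is 251×278 mm, 23 mm thick, top at z = 381 mm. It stands on four round legs, each 30 mm in diameter, from z = 0 to the seat underside, each leg's axis is inset half a diameter from the nearest pair of seat edges (so the leg's bounding box is flush with the corner).

B is a spool: two coaxial disc flanges of radius 87 mm and thickness 15 mm, joined by a core cylinder of radius 33 mm and height 283 mm. The lower flange rests on z = 0 and the three cylinders share a vertical axis.

C is a straight ladder. Two 49×39 mm vertical rails, 2407 mm tall, stand 411 mm apart (outside-to-outside) with their front faces coplanar on the −y side. 8 rungs, each 39 mm deep and 25 mm tall, span between the inner faces of the rails, front faces flush with the rails. The lowest rung's underside is at z = 181 mm and rungs are spaced 279 mm apart (underside to underside).

The spool is on top of the stool. The ladder is against the stool's +x side, with their −y faces flush.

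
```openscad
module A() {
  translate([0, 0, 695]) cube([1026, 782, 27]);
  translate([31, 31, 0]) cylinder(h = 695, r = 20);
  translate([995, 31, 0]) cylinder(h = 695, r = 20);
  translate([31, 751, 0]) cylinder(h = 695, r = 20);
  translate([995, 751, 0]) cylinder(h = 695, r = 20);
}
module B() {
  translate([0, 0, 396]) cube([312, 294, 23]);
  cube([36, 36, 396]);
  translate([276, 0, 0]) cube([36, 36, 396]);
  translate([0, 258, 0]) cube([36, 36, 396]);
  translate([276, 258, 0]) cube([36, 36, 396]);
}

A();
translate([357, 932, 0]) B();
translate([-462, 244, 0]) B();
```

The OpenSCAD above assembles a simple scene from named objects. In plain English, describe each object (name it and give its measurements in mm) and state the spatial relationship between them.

A is a table with a 1026×782 mm rectangular top, 27 mm thick, top surface at z = 722 mm, supported by four round legs of 40 mm diameter, each leg's bounding box inset 11 mm from the nearest pair of top edges, running from the floor.

B is a four-legged stool. The seat is a 312×294×23 mm slab whose top surface is at z = 419 mm; four square legs, each 36×36 mm in cross-section, run from the floor (z = 0) to the underside of the seat, each flush with a corner of the seat.

Two stools sit around the table at the +y, −x sides.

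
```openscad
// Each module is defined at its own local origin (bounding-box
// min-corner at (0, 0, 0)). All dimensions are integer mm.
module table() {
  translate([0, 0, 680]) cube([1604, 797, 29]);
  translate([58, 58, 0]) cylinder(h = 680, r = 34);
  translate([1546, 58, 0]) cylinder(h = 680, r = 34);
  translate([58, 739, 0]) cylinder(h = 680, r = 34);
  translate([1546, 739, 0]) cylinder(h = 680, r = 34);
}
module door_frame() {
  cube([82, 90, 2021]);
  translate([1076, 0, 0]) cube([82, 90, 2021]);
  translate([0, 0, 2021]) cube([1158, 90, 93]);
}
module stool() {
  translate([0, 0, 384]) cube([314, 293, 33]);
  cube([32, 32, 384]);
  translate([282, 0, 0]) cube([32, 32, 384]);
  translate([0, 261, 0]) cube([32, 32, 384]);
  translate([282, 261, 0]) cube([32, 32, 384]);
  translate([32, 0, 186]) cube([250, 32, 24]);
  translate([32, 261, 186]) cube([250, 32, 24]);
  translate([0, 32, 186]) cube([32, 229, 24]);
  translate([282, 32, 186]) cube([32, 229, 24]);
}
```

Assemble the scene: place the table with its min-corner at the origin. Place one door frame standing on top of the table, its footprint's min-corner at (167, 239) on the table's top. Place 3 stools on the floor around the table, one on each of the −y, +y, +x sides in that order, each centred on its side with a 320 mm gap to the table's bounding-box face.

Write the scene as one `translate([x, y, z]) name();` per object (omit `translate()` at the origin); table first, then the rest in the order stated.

table();
translate([167, 239, 709]) door_frame();
translate([645, -613, 0]) stool();
translate([645, 1117, 0]) stool();
translate([1924, 252, 0]) stool();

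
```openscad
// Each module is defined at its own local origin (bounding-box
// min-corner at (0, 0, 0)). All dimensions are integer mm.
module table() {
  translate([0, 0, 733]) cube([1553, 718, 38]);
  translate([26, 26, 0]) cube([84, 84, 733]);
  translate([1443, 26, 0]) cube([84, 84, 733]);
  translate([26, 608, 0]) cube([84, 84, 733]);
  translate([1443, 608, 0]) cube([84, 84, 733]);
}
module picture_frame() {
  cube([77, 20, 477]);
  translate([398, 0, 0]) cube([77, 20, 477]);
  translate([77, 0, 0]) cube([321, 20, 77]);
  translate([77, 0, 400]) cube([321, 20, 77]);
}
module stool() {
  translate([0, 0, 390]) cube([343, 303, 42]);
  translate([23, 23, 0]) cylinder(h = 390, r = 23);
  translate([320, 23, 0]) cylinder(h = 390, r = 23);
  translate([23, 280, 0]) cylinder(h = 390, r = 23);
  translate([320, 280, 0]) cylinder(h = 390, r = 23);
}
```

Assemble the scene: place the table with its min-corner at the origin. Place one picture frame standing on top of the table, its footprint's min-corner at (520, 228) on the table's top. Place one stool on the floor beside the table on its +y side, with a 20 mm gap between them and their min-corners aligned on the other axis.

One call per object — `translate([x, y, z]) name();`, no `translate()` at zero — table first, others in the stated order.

table();
translate([520, 228, 771]) picture_frame();
translate([0, 738, 0]) stool();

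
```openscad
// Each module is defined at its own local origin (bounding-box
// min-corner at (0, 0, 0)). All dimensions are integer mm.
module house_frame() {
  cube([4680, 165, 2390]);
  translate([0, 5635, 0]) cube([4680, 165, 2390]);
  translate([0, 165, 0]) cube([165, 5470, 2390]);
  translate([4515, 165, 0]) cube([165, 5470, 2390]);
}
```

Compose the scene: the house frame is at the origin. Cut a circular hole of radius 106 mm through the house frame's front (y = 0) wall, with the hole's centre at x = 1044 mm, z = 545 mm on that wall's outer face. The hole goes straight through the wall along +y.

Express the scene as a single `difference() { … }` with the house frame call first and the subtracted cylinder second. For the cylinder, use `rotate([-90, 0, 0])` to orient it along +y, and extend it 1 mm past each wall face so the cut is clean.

difference() {
  house_frame();
  translate([1044, -1, 545]) rotate([-90, 0, 0]) cylinder(h = 167, r = 106);
}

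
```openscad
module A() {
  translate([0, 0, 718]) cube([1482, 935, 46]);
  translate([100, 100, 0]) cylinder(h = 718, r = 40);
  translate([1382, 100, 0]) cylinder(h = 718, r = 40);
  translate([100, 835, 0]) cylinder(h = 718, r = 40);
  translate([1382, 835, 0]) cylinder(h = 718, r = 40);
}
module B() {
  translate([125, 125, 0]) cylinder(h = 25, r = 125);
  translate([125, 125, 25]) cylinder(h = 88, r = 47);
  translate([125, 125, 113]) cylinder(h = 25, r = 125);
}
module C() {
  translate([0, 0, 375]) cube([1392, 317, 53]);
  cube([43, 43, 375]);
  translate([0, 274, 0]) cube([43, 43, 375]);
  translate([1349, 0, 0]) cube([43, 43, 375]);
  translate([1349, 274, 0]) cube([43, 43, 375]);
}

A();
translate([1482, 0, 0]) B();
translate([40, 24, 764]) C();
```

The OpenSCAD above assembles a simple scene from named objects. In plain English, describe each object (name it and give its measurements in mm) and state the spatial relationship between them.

A is a table: top 1482 mm (x) × 935 mm (y), 46 mm thick, upper face at z = 764 mm, on four round legs of 80 mm diameter, each leg's bounding box inset 60 mm from the nearest pair of top edges, running from z = 0 to the bottom of the top.

B is a spool: two coaxial disc flanges of radius 125 mm and thickness 25 mm, joined by a core cylinder of radius 47 mm and height 88 mm. The lower flange rests on z = 0 and the three cylinders share a vertical axis.

C is a long wooden bench with a 1392 mm (x) × 317 mm (y) seat, 53 mm thick, its top surface 428 mm above the floor. Four 43 mm square legs at the seat corners, flush with the edges, run from z = 0 to the seat underside.

The spool is against the table's +x side, with their −y faces flush. The bench is on top of the table.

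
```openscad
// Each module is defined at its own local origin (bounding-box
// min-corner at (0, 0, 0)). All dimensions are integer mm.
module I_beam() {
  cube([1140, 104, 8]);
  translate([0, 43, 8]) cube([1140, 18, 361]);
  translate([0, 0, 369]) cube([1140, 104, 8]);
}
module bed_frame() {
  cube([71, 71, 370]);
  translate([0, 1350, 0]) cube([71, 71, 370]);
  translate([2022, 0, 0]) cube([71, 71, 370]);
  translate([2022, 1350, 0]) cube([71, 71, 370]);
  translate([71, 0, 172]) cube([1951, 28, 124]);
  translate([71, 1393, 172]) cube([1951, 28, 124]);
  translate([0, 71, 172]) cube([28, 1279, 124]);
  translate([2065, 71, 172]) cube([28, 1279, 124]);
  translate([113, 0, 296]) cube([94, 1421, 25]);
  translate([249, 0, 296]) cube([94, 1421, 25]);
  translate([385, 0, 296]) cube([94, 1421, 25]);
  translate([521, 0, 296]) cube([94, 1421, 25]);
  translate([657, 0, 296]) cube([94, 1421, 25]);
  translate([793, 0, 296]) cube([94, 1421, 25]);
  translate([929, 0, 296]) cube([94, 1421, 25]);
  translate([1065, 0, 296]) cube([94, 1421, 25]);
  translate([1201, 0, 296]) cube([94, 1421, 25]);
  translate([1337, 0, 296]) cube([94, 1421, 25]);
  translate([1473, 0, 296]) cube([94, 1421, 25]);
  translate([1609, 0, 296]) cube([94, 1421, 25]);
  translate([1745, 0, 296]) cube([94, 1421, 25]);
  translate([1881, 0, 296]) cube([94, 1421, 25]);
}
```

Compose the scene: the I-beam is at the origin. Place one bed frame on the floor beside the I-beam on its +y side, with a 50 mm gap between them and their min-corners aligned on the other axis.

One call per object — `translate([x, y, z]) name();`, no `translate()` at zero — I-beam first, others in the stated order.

I_beam();
translate([0, 154, 0]) bed_frame();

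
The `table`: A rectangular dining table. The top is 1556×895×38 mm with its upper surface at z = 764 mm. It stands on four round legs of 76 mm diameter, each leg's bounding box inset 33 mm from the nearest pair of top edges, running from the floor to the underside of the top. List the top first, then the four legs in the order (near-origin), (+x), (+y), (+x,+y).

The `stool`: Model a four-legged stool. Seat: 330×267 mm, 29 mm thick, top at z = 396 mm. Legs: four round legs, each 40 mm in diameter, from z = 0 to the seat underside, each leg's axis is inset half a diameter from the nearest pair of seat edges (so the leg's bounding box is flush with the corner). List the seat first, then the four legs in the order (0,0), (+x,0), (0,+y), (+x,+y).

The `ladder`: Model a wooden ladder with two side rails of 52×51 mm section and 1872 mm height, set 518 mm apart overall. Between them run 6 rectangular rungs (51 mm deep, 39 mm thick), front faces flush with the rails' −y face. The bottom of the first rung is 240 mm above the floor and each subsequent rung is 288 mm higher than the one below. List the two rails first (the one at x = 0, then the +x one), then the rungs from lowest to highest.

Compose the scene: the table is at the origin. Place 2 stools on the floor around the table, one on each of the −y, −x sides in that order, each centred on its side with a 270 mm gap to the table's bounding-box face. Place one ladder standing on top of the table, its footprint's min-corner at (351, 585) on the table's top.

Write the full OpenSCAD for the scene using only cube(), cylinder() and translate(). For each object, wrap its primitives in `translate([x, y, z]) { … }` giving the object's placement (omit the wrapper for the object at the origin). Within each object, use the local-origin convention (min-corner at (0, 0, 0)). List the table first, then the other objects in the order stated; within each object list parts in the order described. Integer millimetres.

translate([0, 0, 726]) cube([1556, 895, 38]);
translate([71, 71, 0]) cylinder(h = 726, r = 38);
translate([1485, 71, 0]) cylinder(h = 726, r = 38);
translate([71, 824, 0]) cylinder(h = 726, r = 38);
translate([1485, 824, 0]) cylinder(h = 726, r = 38);
translate([613, -537, 0]) {
  translate([0, 0, 367]) cube([330, 267, 29]);
  translate([20, 20, 0]) cylinder(h = 367, r = 20);
  translate([310, 20, 0]) cylinder(h = 367, r = 20);
  translate([20, 247, 0]) cylinder(h = 367, r = 20);
  translate([310, 247, 0]) cylinder(h = 367, r = 20);
}
translate([-600, 314, 0]) {
  translate([0, 0, 367]) cube([330, 267, 29]);
  translate([20, 20, 0]) cylinder(h = 367, r = 20);
  translate([310, 20, 0]) cylinder(h = 367, r = 20);
  translate([20, 247, 0]) cylinder(h = 367, r = 20);
  translate([310, 247, 0]) cylinder(h = 367, r = 20);
}
translate([351, 585, 764]) {
  cube([52, 51, 1872]);
  translate([466, 0, 0]) cube([52, 51, 1872]);
  translate([52, 0, 240]) cube([414, 51, 39]);
  translate([52, 0, 528]) cube([414, 51, 39]);
  translate([52, 0, 816]) cube([414, 51, 39]);
  translate([52, 0, 1104]) cube([414, 51, 39]);
  translate([52, 0, 1392]) cube([414, 51, 39]);
  translate([52, 0, 1680]) cube([414, 51, 39]);
}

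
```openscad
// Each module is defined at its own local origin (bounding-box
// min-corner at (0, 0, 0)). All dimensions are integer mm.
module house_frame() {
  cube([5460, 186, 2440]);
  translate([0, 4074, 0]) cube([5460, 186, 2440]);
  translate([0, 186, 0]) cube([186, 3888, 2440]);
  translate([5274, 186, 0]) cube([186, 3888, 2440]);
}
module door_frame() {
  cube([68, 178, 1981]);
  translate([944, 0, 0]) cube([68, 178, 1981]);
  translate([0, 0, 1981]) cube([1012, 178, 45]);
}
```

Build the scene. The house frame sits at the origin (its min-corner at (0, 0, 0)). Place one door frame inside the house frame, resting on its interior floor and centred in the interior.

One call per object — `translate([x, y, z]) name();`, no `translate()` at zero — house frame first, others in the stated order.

house_frame();
translate([2224, 2041, 0]) door_frame();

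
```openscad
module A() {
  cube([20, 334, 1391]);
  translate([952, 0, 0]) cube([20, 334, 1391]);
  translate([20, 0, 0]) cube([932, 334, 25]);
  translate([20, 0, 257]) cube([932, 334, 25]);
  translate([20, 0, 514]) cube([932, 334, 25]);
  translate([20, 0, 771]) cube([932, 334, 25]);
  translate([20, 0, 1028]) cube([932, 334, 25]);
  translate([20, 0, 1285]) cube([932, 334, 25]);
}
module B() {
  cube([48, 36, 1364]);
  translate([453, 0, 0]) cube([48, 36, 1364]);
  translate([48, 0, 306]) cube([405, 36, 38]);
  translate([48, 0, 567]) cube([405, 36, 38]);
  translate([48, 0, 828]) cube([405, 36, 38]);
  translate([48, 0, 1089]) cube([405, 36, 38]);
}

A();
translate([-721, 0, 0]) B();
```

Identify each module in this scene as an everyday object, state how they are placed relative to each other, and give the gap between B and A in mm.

A is a bookshelf. B is a ladder. The ladder is on the floor beside the bookshelf on its −x side. The gap between the ladder and the bookshelf is 220 mm.

The ladder's nearest face is 220 mm from the bookshelf's −x face.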